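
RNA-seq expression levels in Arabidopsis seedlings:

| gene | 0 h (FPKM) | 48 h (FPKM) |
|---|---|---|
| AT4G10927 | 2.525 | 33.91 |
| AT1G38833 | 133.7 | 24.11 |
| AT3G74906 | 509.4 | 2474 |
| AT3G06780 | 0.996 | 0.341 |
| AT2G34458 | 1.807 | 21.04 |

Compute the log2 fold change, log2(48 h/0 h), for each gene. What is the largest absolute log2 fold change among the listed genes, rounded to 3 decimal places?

log2(33.91/2.525) = 3.747  (AT4G10927)
log2(24.11/133.7) = -2.471  (AT1G38833)
log2(2474/509.4) = 2.280  (AT3G74906)
log2(0.341/0.996) = -1.546  (AT3G06780)
log2(21.04/1.807) = 3.541  (AT2G34458)
The largest magnitude belongs to AT4G10927.

3.747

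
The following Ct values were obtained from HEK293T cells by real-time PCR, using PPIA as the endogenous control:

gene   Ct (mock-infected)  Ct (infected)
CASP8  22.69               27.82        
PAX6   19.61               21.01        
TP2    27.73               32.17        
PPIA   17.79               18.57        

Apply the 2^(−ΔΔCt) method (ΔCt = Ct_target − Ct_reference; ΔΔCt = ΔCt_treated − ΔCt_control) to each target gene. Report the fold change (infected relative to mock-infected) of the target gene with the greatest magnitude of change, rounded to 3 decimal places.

CASP8: ΔΔCt = (27.82−18.57) − (22.69−17.79) = 9.25 − 4.90 = 4.35; fold change = 2^-4.35 = 0.049
PAX6: ΔΔCt = (21.01−18.57) − (19.61−17.79) = 2.44 − 1.82 = 0.62; fold change = 2^-0.62 = 0.651
TP2: ΔΔCt = (32.17−18.57) − (27.73−17.79) = 13.60 − 9.94 = 3.66; fold change = 2^-3.66 = 0.079
CASP8 has the largest |ΔΔCt| = 4.35.

0.049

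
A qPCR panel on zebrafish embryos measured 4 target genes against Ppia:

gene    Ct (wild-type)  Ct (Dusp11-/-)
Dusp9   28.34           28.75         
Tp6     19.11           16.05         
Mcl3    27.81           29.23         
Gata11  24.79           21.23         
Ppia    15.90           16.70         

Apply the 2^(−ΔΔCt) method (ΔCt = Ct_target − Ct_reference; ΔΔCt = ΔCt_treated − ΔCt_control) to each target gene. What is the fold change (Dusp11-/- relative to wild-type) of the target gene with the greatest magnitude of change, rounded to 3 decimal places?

Dusp9: ΔΔCt = (28.75−16.70) − (28.34−15.90) = 12.05 − 12.44 = -0.39; fold change = 2^0.39 = 1.310
Tp6: ΔΔCt = (16.05−16.70) − (19.11−15.90) = -0.65 − 3.21 = -3.86; fold change = 2^3.86 = 14.520
Mcl3: ΔΔCt = (29.23−16.70) − (27.81−15.90) = 12.53 − 11.91 = 0.62; fold change = 2^-0.62 = 0.651
Gata11: ΔΔCt = (21.23−16.70) − (24.79−15.90) = 4.53 − 8.89 = -4.36; fold change = 2^4.36 = 20.535
Gata11 has the largest |ΔΔCt| = 4.36.

20.535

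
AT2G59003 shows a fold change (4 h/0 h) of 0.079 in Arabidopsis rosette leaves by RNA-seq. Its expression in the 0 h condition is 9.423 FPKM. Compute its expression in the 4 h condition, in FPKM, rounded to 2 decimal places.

0.74

4 h expression = 9.423 × 0.079 = 0.74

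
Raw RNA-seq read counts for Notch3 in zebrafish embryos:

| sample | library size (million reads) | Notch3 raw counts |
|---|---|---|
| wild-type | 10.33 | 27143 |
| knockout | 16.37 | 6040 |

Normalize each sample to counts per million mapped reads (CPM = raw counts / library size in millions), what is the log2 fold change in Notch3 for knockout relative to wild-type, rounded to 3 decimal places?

-2.832

CPM(wild-type) = 27143 / 10.33 = 2627.5895
CPM(knockout) = 6040 / 16.37 = 368.9676
Fold change = 368.9676 / 2627.5895 = 0.14042
log2(0.14042) = -2.8322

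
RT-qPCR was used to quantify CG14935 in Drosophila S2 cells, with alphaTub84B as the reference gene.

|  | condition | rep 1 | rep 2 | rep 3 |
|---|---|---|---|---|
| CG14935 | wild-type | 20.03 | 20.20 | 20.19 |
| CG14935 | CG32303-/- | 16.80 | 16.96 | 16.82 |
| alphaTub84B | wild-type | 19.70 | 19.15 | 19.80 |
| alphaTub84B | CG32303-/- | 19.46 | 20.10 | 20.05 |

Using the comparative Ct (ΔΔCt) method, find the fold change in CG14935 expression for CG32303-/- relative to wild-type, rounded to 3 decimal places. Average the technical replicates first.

12.126

Mean Ct: CG14935 wild-type 20.140; CG14935 CG32303-/- 16.860; alphaTub84B wild-type 19.550; alphaTub84B CG32303-/- 19.870
ΔCt(wild-type) = 20.140 − 19.550 = 0.590
ΔCt(CG32303-/-) = 16.860 − 19.870 = -3.010
ΔΔCt = -3.010 − 0.590 = -3.600
Fold change = 2^(−(-3.600)) = 2^3.600 = 12.1257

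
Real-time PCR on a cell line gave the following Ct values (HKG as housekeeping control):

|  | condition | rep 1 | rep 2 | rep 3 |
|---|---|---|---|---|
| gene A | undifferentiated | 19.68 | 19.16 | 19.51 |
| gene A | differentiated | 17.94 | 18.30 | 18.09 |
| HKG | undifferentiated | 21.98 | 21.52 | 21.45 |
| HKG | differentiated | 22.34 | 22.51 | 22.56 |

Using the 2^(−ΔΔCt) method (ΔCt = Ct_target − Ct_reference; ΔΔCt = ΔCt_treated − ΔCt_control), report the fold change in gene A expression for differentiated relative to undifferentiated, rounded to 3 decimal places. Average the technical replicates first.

Mean Ct: gene A undifferentiated 19.450; gene A differentiated 18.110; HKG undifferentiated 21.650; HKG differentiated 22.470
ΔCt(undifferentiated) = 19.450 − 21.650 = -2.200
ΔCt(differentiated) = 18.110 − 22.470 = -4.360
ΔΔCt = -4.360 − (-2.200) = -2.160
Fold change = 2^(−(-2.160)) = 2^2.160 = 4.4691

4.469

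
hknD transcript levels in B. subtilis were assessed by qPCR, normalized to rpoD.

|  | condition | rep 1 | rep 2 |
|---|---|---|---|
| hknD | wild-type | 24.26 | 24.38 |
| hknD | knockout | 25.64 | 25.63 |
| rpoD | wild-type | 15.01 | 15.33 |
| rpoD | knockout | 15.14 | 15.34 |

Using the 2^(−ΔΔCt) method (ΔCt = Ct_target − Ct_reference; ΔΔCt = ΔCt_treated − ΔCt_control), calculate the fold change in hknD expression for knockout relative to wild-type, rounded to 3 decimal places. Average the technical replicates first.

Mean Ct: hknD wild-type 24.320; hknD knockout 25.635; rpoD wild-type 15.170; rpoD knockout 15.240
ΔCt(wild-type) = 24.320 − 15.170 = 9.150
ΔCt(knockout) = 25.635 − 15.240 = 10.395
ΔΔCt = 10.395 − 9.150 = 1.245
Fold change = 2^(−1.245) = 0.4219

0.422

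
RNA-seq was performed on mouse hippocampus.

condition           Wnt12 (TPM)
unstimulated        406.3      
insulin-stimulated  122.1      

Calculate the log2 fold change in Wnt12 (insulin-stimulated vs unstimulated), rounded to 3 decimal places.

-1.734

Fold change = 122.1 / 406.3 = 0.3005
log2(0.3005) = -1.7345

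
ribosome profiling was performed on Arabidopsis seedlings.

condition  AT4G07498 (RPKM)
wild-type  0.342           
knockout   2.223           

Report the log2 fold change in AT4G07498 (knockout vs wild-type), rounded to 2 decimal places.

2.70

Fold change = 2.223 / 0.342 = 6.5000
log2(6.5000) = 2.700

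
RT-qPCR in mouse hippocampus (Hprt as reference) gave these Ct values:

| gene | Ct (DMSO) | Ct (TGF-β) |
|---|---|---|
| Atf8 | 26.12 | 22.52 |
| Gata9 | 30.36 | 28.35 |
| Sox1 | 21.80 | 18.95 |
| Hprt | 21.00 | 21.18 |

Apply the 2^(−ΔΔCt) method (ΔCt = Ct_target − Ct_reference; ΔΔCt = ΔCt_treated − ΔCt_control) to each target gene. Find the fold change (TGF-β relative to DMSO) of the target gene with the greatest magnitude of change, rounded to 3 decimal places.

Atf8: ΔΔCt = (22.52−21.18) − (26.12−21.00) = 1.34 − 5.12 = -3.78; fold change = 2^3.78 = 13.737
Gata9: ΔΔCt = (28.35−21.18) − (30.36−21.00) = 7.17 − 9.36 = -2.19; fold change = 2^2.19 = 4.563
Sox1: ΔΔCt = (18.95−21.18) − (21.80−21.00) = -2.23 − 0.80 = -3.03; fold change = 2^3.03 = 8.168
Atf8 has the largest |ΔΔCt| = 3.78.

13.737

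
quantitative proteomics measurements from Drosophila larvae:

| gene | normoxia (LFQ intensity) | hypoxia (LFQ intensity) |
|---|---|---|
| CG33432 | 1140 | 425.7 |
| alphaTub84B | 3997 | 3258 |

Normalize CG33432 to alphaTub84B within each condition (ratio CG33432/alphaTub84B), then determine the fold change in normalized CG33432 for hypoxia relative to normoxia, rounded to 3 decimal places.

CG33432/alphaTub84B (normoxia) = 1140 / 3997 = 0.28521
CG33432/alphaTub84B (hypoxia) = 425.7 / 3258 = 0.13066
Fold change = 0.13066 / 0.28521 = 0.4581

0.458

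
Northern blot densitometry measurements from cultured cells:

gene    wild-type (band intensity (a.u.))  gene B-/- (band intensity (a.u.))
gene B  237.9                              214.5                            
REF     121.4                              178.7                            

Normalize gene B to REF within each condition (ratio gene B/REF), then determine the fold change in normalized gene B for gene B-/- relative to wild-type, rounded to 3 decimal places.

gene B/REF (wild-type) = 237.9 / 121.4 = 1.9596
gene B/REF (gene B-/-) = 214.5 / 178.7 = 1.2003
Fold change = 1.2003 / 1.9596 = 0.6125

0.613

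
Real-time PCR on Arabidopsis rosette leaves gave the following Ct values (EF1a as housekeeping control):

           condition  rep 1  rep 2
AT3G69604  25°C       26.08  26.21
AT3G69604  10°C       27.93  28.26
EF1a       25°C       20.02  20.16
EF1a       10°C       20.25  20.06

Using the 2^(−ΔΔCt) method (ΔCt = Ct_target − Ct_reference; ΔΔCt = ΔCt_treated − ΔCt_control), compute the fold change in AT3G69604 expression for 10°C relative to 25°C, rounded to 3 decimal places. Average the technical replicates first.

0.271

Mean Ct: AT3G69604 25°C 26.145; AT3G69604 10°C 28.095; EF1a 25°C 20.090; EF1a 10°C 20.155
ΔCt(25°C) = 26.145 − 20.090 = 6.055
ΔCt(10°C) = 28.095 − 20.155 = 7.940
ΔΔCt = 7.940 − 6.055 = 1.885
Fold change = 2^(−1.885) = 0.2707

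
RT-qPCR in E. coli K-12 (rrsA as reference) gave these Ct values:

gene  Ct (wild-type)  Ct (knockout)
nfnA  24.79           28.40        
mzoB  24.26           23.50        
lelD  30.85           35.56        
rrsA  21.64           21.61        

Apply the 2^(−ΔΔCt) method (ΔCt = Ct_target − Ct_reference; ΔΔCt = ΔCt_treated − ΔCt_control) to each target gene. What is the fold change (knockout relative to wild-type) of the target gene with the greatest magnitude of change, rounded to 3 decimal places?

0.037

nfnA: ΔΔCt = (28.40−21.61) − (24.79−21.64) = 6.79 − 3.15 = 3.64; fold change = 2^-3.64 = 0.080
mzoB: ΔΔCt = (23.50−21.61) − (24.26−21.64) = 1.89 − 2.62 = -0.73; fold change = 2^0.73 = 1.659
lelD: ΔΔCt = (35.56−21.61) − (30.85−21.64) = 13.95 − 9.21 = 4.74; fold change = 2^-4.74 = 0.037
lelD has the largest |ΔΔCt| = 4.74.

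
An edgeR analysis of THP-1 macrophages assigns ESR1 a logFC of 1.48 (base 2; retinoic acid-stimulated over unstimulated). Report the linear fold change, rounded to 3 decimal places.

2.789

Fold change = 2^(1.48) = 2.7895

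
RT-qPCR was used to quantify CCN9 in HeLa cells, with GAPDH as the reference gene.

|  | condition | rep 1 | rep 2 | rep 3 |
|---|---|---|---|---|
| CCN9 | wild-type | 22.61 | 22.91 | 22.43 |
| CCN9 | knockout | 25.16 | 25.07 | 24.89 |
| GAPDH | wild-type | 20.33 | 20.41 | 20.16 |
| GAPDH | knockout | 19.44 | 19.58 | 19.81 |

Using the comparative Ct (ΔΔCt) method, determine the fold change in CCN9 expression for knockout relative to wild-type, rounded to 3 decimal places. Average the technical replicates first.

0.118

Mean Ct: CCN9 wild-type 22.650; CCN9 knockout 25.040; GAPDH wild-type 20.300; GAPDH knockout 19.610
ΔCt(wild-type) = 22.650 − 20.300 = 2.350
ΔCt(knockout) = 25.040 − 19.610 = 5.430
ΔΔCt = 5.430 − 2.350 = 3.080
Fold change = 2^(−3.080) = 0.1183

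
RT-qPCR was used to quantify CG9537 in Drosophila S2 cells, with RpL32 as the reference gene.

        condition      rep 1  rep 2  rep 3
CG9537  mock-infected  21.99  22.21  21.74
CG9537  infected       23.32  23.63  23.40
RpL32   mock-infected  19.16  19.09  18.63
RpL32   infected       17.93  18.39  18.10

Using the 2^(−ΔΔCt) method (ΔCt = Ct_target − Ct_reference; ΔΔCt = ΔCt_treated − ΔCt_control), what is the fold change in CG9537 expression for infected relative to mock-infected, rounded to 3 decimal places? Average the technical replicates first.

Mean Ct: CG9537 mock-infected 21.980; CG9537 infected 23.450; RpL32 mock-infected 18.960; RpL32 infected 18.140
ΔCt(mock-infected) = 21.980 − 18.960 = 3.020
ΔCt(infected) = 23.450 − 18.140 = 5.310
ΔΔCt = 5.310 − 3.020 = 2.290
Fold change = 2^(−2.290) = 0.2045

0.204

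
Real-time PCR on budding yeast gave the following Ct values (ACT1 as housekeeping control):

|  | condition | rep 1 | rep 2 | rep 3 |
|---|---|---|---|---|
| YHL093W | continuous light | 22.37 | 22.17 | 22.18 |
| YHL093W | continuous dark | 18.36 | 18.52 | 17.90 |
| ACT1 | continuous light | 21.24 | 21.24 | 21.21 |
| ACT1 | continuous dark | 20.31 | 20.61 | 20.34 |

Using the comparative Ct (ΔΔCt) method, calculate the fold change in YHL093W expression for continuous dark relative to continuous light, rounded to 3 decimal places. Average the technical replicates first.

Mean Ct: YHL093W continuous light 22.240; YHL093W continuous dark 18.260; ACT1 continuous light 21.230; ACT1 continuous dark 20.420
ΔCt(continuous light) = 22.240 − 21.230 = 1.010
ΔCt(continuous dark) = 18.260 − 20.420 = -2.160
ΔΔCt = -2.160 − 1.010 = -3.170
Fold change = 2^(−(-3.170)) = 2^3.170 = 9.0005

9.000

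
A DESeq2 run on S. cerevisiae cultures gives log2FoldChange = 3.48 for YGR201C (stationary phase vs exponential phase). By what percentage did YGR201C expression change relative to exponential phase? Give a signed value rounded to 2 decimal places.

1015.79%

Fold change = 2^(3.48) = 11.1579
Percent change = (FC − 1) × 100% = (11.1579 − 1) × 100 = 1015.79%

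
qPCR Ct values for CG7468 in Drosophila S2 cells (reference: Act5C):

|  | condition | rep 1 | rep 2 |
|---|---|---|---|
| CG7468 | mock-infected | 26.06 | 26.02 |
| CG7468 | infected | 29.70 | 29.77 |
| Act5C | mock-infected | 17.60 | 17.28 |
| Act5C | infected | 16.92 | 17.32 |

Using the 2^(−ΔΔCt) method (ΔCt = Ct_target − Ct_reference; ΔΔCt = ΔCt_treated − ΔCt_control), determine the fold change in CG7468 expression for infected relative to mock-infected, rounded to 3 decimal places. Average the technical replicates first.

0.062

Mean Ct: CG7468 mock-infected 26.040; CG7468 infected 29.735; Act5C mock-infected 17.440; Act5C infected 17.120
ΔCt(mock-infected) = 26.040 − 17.440 = 8.600
ΔCt(infected) = 29.735 − 17.120 = 12.615
ΔΔCt = 12.615 − 8.600 = 4.015
Fold change = 2^(−4.015) = 0.0619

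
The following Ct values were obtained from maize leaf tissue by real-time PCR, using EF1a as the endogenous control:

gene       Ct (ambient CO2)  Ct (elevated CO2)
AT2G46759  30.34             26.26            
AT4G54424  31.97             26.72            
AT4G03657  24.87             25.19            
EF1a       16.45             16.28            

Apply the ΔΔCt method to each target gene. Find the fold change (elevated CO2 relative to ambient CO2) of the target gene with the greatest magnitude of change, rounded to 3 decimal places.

33.825

AT2G46759: ΔΔCt = (26.26−16.28) − (30.34−16.45) = 9.98 − 13.89 = -3.91; fold change = 2^3.91 = 15.032
AT4G54424: ΔΔCt = (26.72−16.28) − (31.97−16.45) = 10.44 − 15.52 = -5.08; fold change = 2^5.08 = 33.825
AT4G03657: ΔΔCt = (25.19−16.28) − (24.87−16.45) = 8.91 − 8.42 = 0.49; fold change = 2^-0.49 = 0.712
AT4G54424 has the largest |ΔΔCt| = 5.08.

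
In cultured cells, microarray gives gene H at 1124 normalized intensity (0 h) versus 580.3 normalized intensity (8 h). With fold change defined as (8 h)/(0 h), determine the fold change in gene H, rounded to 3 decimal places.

Fold change = 580.3 / 1124 = 0.5163
gene H is downregulated.

0.516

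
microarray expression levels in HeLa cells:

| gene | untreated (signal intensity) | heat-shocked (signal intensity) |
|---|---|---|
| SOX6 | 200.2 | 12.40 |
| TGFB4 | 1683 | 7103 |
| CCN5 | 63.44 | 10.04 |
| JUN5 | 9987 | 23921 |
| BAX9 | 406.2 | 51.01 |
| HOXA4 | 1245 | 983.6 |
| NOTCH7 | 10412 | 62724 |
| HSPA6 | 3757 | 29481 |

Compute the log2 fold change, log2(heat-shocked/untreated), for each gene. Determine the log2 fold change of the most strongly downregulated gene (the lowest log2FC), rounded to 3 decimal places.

-4.013

log2(12.40/200.2) = -4.013  (SOX6)
log2(7103/1683) = 2.077  (TGFB4)
log2(10.04/63.44) = -2.660  (CCN5)
log2(23921/9987) = 1.260  (JUN5)
log2(51.01/406.2) = -2.993  (BAX9)
log2(983.6/1245) = -0.340  (HOXA4)
log2(62724/10412) = 2.591  (NOTCH7)
log2(29481/3757) = 2.972  (HSPA6)
SOX6 is most strongly downregulated.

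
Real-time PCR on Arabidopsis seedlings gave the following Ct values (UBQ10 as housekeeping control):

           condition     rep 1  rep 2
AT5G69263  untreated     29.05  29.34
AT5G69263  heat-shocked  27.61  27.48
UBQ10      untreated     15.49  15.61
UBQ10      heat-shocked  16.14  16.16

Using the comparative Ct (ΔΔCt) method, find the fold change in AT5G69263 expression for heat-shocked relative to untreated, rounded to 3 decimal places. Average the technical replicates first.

4.757

Mean Ct: AT5G69263 untreated 29.195; AT5G69263 heat-shocked 27.545; UBQ10 untreated 15.550; UBQ10 heat-shocked 16.150
ΔCt(untreated) = 29.195 − 15.550 = 13.645
ΔCt(heat-shocked) = 27.545 − 16.150 = 11.395
ΔΔCt = 11.395 − 13.645 = -2.250
Fold change = 2^(−(-2.250)) = 2^2.250 = 4.7568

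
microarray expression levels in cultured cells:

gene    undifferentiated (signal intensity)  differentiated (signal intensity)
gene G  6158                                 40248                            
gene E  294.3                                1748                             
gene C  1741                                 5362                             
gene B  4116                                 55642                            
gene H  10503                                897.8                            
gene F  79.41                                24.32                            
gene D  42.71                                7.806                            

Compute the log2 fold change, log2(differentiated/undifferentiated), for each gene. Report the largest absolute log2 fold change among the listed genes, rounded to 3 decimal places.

3.757

log2(40248/6158) = 2.708  (gene G)
log2(1748/294.3) = 2.570  (gene E)
log2(5362/1741) = 1.623  (gene C)
log2(55642/4116) = 3.757  (gene B)
log2(897.8/10503) = -3.548  (gene H)
log2(24.32/79.41) = -1.707  (gene F)
log2(7.806/42.71) = -2.452  (gene D)
The largest magnitude belongs to gene B.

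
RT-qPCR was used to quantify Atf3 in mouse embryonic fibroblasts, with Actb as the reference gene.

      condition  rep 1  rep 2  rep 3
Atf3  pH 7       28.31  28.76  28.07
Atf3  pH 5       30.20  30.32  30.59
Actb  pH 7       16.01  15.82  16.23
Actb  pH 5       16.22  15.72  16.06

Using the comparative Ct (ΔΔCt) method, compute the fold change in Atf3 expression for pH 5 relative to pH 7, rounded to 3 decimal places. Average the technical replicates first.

0.248

Mean Ct: Atf3 pH 7 28.380; Atf3 pH 5 30.370; Actb pH 7 16.020; Actb pH 5 16.000
ΔCt(pH 7) = 28.380 − 16.020 = 12.360
ΔCt(pH 5) = 30.370 − 16.000 = 14.370
ΔΔCt = 14.370 − 12.360 = 2.010
Fold change = 2^(−2.010) = 0.2483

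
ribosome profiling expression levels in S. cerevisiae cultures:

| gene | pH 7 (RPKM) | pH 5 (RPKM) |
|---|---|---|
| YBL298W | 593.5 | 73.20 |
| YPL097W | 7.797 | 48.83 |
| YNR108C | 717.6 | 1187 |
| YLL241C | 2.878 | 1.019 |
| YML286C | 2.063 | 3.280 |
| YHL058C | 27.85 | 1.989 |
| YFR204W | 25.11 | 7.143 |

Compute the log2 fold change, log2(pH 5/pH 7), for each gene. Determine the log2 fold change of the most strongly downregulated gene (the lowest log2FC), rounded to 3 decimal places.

-3.808

log2(73.20/593.5) = -3.019  (YBL298W)
log2(48.83/7.797) = 2.647  (YPL097W)
log2(1187/717.6) = 0.726  (YNR108C)
log2(1.019/2.878) = -1.498  (YLL241C)
log2(3.280/2.063) = 0.669  (YML286C)
log2(1.989/27.85) = -3.808  (YHL058C)
log2(7.143/25.11) = -1.814  (YFR204W)
YHL058C is most strongly downregulated.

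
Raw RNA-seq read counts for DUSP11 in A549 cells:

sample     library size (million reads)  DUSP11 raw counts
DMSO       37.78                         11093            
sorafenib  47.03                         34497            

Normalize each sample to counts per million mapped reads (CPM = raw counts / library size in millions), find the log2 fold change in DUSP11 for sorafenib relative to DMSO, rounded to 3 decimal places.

CPM(DMSO) = 11093 / 37.78 = 293.6210
CPM(sorafenib) = 34497 / 47.03 = 733.5105
Fold change = 733.5105 / 293.6210 = 2.49815
log2(2.49815) = 1.3209

1.321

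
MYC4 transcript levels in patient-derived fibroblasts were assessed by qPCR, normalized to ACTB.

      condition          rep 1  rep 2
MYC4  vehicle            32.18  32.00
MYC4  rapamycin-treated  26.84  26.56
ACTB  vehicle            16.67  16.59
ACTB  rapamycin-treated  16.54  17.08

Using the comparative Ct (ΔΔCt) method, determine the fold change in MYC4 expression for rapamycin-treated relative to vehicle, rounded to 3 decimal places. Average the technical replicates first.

47.505

Mean Ct: MYC4 vehicle 32.090; MYC4 rapamycin-treated 26.700; ACTB vehicle 16.630; ACTB rapamycin-treated 16.810
ΔCt(vehicle) = 32.090 − 16.630 = 15.460
ΔCt(rapamycin-treated) = 26.700 − 16.810 = 9.890
ΔΔCt = 9.890 − 15.460 = -5.570
Fold change = 2^(−(-5.570)) = 2^5.570 = 47.5048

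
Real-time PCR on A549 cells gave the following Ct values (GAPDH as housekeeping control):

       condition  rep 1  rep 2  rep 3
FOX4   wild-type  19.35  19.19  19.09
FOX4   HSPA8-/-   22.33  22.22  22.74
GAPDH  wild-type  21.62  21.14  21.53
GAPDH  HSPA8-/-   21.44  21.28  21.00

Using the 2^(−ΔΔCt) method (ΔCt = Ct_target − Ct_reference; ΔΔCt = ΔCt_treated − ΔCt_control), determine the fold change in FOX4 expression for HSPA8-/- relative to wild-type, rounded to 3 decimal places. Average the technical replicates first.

Mean Ct: FOX4 wild-type 19.210; FOX4 HSPA8-/- 22.430; GAPDH wild-type 21.430; GAPDH HSPA8-/- 21.240
ΔCt(wild-type) = 19.210 − 21.430 = -2.220
ΔCt(HSPA8-/-) = 22.430 − 21.240 = 1.190
ΔΔCt = 1.190 − (-2.220) = 3.410
Fold change = 2^(−3.410) = 0.0941

0.094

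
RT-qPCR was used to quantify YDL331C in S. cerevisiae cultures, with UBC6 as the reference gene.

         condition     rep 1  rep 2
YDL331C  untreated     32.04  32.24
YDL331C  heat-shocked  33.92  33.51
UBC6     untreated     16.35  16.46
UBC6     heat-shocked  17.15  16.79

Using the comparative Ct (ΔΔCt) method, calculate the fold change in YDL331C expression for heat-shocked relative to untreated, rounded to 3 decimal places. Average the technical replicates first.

Mean Ct: YDL331C untreated 32.140; YDL331C heat-shocked 33.715; UBC6 untreated 16.405; UBC6 heat-shocked 16.970
ΔCt(untreated) = 32.140 − 16.405 = 15.735
ΔCt(heat-shocked) = 33.715 − 16.970 = 16.745
ΔΔCt = 16.745 − 15.735 = 1.010
Fold change = 2^(−1.010) = 0.4965

0.497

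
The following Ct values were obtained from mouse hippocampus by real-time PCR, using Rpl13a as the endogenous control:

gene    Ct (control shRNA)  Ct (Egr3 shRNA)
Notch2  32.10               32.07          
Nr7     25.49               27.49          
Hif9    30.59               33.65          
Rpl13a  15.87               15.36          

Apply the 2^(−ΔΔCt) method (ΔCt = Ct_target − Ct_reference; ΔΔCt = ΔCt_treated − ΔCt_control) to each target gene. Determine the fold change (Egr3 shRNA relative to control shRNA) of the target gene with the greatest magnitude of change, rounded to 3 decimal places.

Notch2: ΔΔCt = (32.07−15.36) − (32.10−15.87) = 16.71 − 16.23 = 0.48; fold change = 2^-0.48 = 0.717
Nr7: ΔΔCt = (27.49−15.36) − (25.49−15.87) = 12.13 − 9.62 = 2.51; fold change = 2^-2.51 = 0.176
Hif9: ΔΔCt = (33.65−15.36) − (30.59−15.87) = 18.29 − 14.72 = 3.57; fold change = 2^-3.57 = 0.084
Hif9 has the largest |ΔΔCt| = 3.57.

0.084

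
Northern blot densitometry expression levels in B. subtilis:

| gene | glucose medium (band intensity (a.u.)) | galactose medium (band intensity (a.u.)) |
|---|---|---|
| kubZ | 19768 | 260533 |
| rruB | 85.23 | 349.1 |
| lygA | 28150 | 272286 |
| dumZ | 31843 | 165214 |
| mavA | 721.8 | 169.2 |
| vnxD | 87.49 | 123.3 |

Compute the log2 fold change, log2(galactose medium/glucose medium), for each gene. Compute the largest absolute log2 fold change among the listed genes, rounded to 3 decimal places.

log2(260533/19768) = 3.720  (kubZ)
log2(349.1/85.23) = 2.034  (rruB)
log2(272286/28150) = 3.274  (lygA)
log2(165214/31843) = 2.375  (dumZ)
log2(169.2/721.8) = -2.093  (mavA)
log2(123.3/87.49) = 0.495  (vnxD)
The largest magnitude belongs to kubZ.

3.720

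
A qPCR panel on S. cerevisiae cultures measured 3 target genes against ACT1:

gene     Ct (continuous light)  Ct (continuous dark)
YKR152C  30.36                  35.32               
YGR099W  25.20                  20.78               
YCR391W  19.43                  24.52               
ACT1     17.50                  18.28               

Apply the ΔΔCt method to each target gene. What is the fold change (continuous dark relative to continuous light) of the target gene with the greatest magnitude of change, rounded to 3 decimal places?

36.758

YKR152C: ΔΔCt = (35.32−18.28) − (30.36−17.50) = 17.04 − 12.86 = 4.18; fold change = 2^-4.18 = 0.055
YGR099W: ΔΔCt = (20.78−18.28) − (25.20−17.50) = 2.50 − 7.70 = -5.20; fold change = 2^5.20 = 36.758
YCR391W: ΔΔCt = (24.52−18.28) − (19.43−17.50) = 6.24 − 1.93 = 4.31; fold change = 2^-4.31 = 0.050
YGR099W has the largest |ΔΔCt| = 5.20.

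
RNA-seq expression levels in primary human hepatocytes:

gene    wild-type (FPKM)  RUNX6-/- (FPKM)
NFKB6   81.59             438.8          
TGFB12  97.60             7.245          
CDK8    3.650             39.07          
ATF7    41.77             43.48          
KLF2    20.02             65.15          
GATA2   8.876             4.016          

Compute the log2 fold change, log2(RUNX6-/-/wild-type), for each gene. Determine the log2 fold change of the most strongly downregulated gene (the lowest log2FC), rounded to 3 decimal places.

-3.752

log2(438.8/81.59) = 2.427  (NFKB6)
log2(7.245/97.60) = -3.752  (TGFB12)
log2(39.07/3.650) = 3.420  (CDK8)
log2(43.48/41.77) = 0.058  (ATF7)
log2(65.15/20.02) = 1.702  (KLF2)
log2(4.016/8.876) = -1.144  (GATA2)
TGFB12 is most strongly downregulated.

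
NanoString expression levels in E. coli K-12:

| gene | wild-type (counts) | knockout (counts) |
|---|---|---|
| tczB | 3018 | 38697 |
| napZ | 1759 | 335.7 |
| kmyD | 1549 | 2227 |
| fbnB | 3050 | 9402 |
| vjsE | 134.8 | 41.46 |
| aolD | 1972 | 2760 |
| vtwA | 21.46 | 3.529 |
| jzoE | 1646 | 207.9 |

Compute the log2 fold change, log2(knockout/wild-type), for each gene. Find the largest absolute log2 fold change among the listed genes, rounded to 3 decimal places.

3.681

log2(38697/3018) = 3.681  (tczB)
log2(335.7/1759) = -2.390  (napZ)
log2(2227/1549) = 0.524  (kmyD)
log2(9402/3050) = 1.624  (fbnB)
log2(41.46/134.8) = -1.701  (vjsE)
log2(2760/1972) = 0.485  (aolD)
log2(3.529/21.46) = -2.604  (vtwA)
log2(207.9/1646) = -2.985  (jzoE)
The largest magnitude belongs to tczB.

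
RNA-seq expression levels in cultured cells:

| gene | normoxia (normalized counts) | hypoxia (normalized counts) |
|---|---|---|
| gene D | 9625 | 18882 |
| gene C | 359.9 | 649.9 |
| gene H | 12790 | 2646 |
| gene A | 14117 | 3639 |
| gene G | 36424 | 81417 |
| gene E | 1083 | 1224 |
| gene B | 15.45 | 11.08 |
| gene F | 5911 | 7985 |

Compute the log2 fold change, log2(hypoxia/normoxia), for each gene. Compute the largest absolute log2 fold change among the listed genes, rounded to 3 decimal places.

log2(18882/9625) = 0.972  (gene D)
log2(649.9/359.9) = 0.853  (gene C)
log2(2646/12790) = -2.273  (gene H)
log2(3639/14117) = -1.956  (gene A)
log2(81417/36424) = 1.160  (gene G)
log2(1224/1083) = 0.177  (gene E)
log2(11.08/15.45) = -0.480  (gene B)
log2(7985/5911) = 0.434  (gene F)
The largest magnitude belongs to gene H.

2.273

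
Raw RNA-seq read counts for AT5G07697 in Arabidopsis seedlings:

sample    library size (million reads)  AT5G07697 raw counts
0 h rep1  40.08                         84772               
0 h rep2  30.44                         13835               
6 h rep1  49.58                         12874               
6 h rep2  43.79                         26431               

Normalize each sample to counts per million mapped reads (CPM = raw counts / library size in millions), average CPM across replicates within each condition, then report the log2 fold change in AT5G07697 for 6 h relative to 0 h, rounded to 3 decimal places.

CPM(0 h rep1) = 84772 / 40.08 = 2115.0699
CPM(0 h rep2) = 13835 / 30.44 = 454.5007
CPM(6 h rep1) = 12874 / 49.58 = 259.6612
CPM(6 h rep2) = 26431 / 43.79 = 603.5853
mean CPM(0 h) = 1284.7853; mean CPM(6 h) = 431.6232
Fold change = 431.6232 / 1284.7853 = 0.33595
log2(0.33595) = -1.5737

-1.574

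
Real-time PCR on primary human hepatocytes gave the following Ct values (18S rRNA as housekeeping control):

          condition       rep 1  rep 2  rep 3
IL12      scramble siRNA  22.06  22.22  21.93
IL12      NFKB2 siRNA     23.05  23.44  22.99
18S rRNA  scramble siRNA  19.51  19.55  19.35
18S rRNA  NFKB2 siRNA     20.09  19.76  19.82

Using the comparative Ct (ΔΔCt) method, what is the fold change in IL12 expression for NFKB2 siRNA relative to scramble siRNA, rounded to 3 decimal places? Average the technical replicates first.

0.629

Mean Ct: IL12 scramble siRNA 22.070; IL12 NFKB2 siRNA 23.160; 18S rRNA scramble siRNA 19.470; 18S rRNA NFKB2 siRNA 19.890
ΔCt(scramble siRNA) = 22.070 − 19.470 = 2.600
ΔCt(NFKB2 siRNA) = 23.160 − 19.890 = 3.270
ΔΔCt = 3.270 − 2.600 = 0.670
Fold change = 2^(−0.670) = 0.6285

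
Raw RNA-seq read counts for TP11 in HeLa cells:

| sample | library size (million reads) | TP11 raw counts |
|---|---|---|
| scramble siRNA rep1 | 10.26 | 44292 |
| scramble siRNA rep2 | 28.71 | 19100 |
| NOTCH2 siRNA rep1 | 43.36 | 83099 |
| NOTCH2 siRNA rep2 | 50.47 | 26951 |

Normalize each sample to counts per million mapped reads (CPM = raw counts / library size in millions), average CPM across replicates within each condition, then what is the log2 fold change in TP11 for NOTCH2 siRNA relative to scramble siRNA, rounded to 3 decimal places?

-1.024

CPM(scramble siRNA rep1) = 44292 / 10.26 = 4316.9591
CPM(scramble siRNA rep2) = 19100 / 28.71 = 665.2734
CPM(NOTCH2 siRNA rep1) = 83099 / 43.36 = 1916.4899
CPM(NOTCH2 siRNA rep2) = 26951 / 50.47 = 534.0004
mean CPM(scramble siRNA) = 2491.1162; mean CPM(NOTCH2 siRNA) = 1225.2451
Fold change = 1225.2451 / 2491.1162 = 0.49185
log2(0.49185) = -1.0237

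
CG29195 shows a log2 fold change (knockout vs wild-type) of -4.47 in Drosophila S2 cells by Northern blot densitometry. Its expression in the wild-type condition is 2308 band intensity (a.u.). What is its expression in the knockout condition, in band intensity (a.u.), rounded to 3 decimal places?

Fold change = 2^(-4.47) = 0.0451
knockout expression = 2308 × 0.0451 = 104.143

104.143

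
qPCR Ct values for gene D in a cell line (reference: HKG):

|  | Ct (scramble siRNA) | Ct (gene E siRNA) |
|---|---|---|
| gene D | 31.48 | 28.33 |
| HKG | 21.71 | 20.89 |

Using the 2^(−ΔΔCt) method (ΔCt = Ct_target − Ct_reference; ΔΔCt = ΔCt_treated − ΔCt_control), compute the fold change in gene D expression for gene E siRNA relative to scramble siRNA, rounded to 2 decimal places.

5.03

ΔCt(scramble siRNA) = 31.480 − 21.710 = 9.770
ΔCt(gene E siRNA) = 28.330 − 20.890 = 7.440
ΔΔCt = 7.440 − 9.770 = -2.330
Fold change = 2^(−(-2.330)) = 2^2.330 = 5.028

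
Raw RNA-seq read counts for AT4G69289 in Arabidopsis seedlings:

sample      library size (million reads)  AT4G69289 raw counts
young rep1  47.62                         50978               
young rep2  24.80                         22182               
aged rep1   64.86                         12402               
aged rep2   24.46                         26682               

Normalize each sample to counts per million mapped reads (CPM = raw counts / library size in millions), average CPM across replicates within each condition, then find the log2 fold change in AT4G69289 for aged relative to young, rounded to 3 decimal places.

CPM(young rep1) = 50978 / 47.62 = 1070.5166
CPM(young rep2) = 22182 / 24.80 = 894.4355
CPM(aged rep1) = 12402 / 64.86 = 191.2118
CPM(aged rep2) = 26682 / 24.46 = 1090.8422
mean CPM(young) = 982.4760; mean CPM(aged) = 641.0270
Fold change = 641.0270 / 982.4760 = 0.65246
log2(0.65246) = -0.6160

-0.616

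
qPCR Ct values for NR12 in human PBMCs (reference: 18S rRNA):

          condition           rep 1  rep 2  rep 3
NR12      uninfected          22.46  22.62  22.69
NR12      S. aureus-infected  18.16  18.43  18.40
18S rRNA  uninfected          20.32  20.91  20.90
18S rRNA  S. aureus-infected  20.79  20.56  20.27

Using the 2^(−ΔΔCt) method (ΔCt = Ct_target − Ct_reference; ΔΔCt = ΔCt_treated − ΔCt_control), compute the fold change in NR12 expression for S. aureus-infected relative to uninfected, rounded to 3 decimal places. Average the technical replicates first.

Mean Ct: NR12 uninfected 22.590; NR12 S. aureus-infected 18.330; 18S rRNA uninfected 20.710; 18S rRNA S. aureus-infected 20.540
ΔCt(uninfected) = 22.590 − 20.710 = 1.880
ΔCt(S. aureus-infected) = 18.330 − 20.540 = -2.210
ΔΔCt = -2.210 − 1.880 = -4.090
Fold change = 2^(−(-4.090)) = 2^4.090 = 17.0299

17.030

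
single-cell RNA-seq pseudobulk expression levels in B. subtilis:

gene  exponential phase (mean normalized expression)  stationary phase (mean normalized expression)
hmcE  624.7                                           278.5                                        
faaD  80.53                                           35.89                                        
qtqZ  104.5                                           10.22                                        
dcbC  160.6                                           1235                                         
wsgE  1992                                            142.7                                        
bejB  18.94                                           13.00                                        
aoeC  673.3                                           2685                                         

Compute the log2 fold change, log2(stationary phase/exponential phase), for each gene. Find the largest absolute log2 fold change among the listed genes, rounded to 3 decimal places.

log2(278.5/624.7) = -1.165  (hmcE)
log2(35.89/80.53) = -1.166  (faaD)
log2(10.22/104.5) = -3.354  (qtqZ)
log2(1235/160.6) = 2.943  (dcbC)
log2(142.7/1992) = -3.803  (wsgE)
log2(13.00/18.94) = -0.543  (bejB)
log2(2685/673.3) = 1.996  (aoeC)
The largest magnitude belongs to wsgE.

3.803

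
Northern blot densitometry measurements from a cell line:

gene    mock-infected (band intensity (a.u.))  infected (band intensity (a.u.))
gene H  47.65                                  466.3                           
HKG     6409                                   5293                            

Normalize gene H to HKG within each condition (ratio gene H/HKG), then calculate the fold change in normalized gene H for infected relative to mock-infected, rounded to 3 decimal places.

gene H/HKG (mock-infected) = 47.65 / 6409 = 0.0074349
gene H/HKG (infected) = 466.3 / 5293 = 0.088097
Fold change = 0.088097 / 0.0074349 = 11.8493

11.849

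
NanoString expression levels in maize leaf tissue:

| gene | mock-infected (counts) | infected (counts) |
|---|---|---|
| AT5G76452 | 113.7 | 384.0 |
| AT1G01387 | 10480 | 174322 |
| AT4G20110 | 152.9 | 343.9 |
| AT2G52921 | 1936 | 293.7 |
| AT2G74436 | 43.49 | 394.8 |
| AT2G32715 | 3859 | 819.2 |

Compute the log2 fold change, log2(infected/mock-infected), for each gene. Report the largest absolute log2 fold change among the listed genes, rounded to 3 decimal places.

4.056

log2(384.0/113.7) = 1.756  (AT5G76452)
log2(174322/10480) = 4.056  (AT1G01387)
log2(343.9/152.9) = 1.169  (AT4G20110)
log2(293.7/1936) = -2.721  (AT2G52921)
log2(394.8/43.49) = 3.182  (AT2G74436)
log2(819.2/3859) = -2.236  (AT2G32715)
The largest magnitude belongs to AT1G01387.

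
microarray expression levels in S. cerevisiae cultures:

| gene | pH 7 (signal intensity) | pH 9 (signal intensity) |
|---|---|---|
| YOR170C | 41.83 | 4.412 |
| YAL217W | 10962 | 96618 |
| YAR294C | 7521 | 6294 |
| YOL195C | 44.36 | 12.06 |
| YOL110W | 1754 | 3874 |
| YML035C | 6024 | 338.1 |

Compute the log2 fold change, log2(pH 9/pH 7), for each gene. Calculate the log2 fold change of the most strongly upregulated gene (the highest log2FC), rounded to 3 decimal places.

log2(4.412/41.83) = -3.245  (YOR170C)
log2(96618/10962) = 3.140  (YAL217W)
log2(6294/7521) = -0.257  (YAR294C)
log2(12.06/44.36) = -1.879  (YOL195C)
log2(3874/1754) = 1.143  (YOL110W)
log2(338.1/6024) = -4.155  (YML035C)
YAL217W is most strongly upregulated.

3.140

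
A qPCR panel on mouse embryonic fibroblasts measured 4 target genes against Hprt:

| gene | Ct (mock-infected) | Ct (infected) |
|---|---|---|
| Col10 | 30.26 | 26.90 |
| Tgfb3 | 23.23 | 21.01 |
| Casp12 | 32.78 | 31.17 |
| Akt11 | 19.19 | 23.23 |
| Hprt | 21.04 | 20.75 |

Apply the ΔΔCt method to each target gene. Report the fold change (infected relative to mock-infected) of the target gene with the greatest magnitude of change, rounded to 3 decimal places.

Col10: ΔΔCt = (26.90−20.75) − (30.26−21.04) = 6.15 − 9.22 = -3.07; fold change = 2^3.07 = 8.398
Tgfb3: ΔΔCt = (21.01−20.75) − (23.23−21.04) = 0.26 − 2.19 = -1.93; fold change = 2^1.93 = 3.811
Casp12: ΔΔCt = (31.17−20.75) − (32.78−21.04) = 10.42 − 11.74 = -1.32; fold change = 2^1.32 = 2.497
Akt11: ΔΔCt = (23.23−20.75) − (19.19−21.04) = 2.48 − (-1.85) = 4.33; fold change = 2^-4.33 = 0.050
Akt11 has the largest |ΔΔCt| = 4.33.

0.050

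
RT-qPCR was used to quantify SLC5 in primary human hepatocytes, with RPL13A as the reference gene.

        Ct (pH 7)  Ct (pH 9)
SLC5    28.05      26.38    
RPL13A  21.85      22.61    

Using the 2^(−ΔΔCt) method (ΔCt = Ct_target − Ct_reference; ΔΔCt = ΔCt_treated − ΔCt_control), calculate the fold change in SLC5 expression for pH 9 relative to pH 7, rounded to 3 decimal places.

5.389

ΔCt(pH 7) = 28.050 − 21.850 = 6.200
ΔCt(pH 9) = 26.380 − 22.610 = 3.770
ΔΔCt = 3.770 − 6.200 = -2.430
Fold change = 2^(−(-2.430)) = 2^2.430 = 5.3889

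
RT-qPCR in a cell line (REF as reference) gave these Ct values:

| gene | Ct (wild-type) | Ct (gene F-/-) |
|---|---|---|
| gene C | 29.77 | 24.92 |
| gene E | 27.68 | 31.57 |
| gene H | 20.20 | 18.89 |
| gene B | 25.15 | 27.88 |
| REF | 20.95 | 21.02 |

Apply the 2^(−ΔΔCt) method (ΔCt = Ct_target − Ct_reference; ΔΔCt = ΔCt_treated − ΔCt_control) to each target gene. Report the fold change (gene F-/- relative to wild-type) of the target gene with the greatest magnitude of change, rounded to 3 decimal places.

30.274

gene C: ΔΔCt = (24.92−21.02) − (29.77−20.95) = 3.90 − 8.82 = -4.92; fold change = 2^4.92 = 30.274
gene E: ΔΔCt = (31.57−21.02) − (27.68−20.95) = 10.55 − 6.73 = 3.82; fold change = 2^-3.82 = 0.071
gene H: ΔΔCt = (18.89−21.02) − (20.20−20.95) = -2.13 − (-0.75) = -1.38; fold change = 2^1.38 = 2.603
gene B: ΔΔCt = (27.88−21.02) − (25.15−20.95) = 6.86 − 4.20 = 2.66; fold change = 2^-2.66 = 0.158
gene C has the largest |ΔΔCt| = 4.92.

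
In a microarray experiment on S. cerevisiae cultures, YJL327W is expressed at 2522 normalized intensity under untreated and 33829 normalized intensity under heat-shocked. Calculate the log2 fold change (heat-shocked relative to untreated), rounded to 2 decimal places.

3.75

Fold change = 33829 / 2522 = 13.4136
log2(13.4136) = 3.746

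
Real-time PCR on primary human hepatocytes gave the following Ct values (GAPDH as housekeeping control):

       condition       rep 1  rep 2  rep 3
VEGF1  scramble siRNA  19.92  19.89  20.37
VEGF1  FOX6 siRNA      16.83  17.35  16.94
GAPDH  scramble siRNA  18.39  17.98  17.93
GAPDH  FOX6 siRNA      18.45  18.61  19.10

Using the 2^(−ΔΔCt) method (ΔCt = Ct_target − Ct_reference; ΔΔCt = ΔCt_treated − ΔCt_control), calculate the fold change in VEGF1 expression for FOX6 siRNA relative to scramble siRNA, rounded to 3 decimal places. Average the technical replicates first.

Mean Ct: VEGF1 scramble siRNA 20.060; VEGF1 FOX6 siRNA 17.040; GAPDH scramble siRNA 18.100; GAPDH FOX6 siRNA 18.720
ΔCt(scramble siRNA) = 20.060 − 18.100 = 1.960
ΔCt(FOX6 siRNA) = 17.040 − 18.720 = -1.680
ΔΔCt = -1.680 − 1.960 = -3.640
Fold change = 2^(−(-3.640)) = 2^3.640 = 12.4666

12.467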